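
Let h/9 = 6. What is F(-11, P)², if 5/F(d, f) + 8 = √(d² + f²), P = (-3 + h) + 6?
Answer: 25/(8 - √3370)² ≈ 0.0099794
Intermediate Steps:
h = 54 (h = 9*6 = 54)
P = 57 (P = (-3 + 54) + 6 = 51 + 6 = 57)
F(d, f) = 5/(-8 + √(d² + f²))
F(-11, P)² = (5/(-8 + √((-11)² + 57²)))² = (5/(-8 + √(121 + 3249)))² = (5/(-8 + √3370))² = 25/(-8 + √3370)²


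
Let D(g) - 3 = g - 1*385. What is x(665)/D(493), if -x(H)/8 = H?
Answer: -5320/111 ≈ -47.928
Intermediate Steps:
D(g) = -382 + g (D(g) = 3 + (g - 1*385) = 3 + (g - 385) = 3 + (-385 + g) = -382 + g)
x(H) = -8*H
x(665)/D(493) = (-8*665)/(-382 + 493) = -5320/111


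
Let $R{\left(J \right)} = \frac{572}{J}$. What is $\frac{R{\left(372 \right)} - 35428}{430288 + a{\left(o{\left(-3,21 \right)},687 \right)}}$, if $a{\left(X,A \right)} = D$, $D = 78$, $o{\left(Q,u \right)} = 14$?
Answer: $- \frac{3294661}{40024038} \approx -0.082317$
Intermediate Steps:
$a{\left(X,A \right)} = 78$
$\frac{R{\left(372 \right)} - 35428}{430288 + a{\left(o{\left(-3,21 \right)},687 \right)}} = \frac{\frac{572}{372} - 35428}{430288 + 78} = \frac{572 \cdot \frac{1}{372} - 35428}{430366} = \left(\frac{143}{93} - 35428\right) \frac{1}{430366} = \left(- \frac{3294661}{93}\right) \frac{1}{430366} = - \frac{3294661}{40024038}$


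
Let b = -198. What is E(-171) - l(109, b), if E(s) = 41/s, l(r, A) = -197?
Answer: 33646/171 ≈ 196.76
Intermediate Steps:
E(-171) - l(109, b) = 41/(-171) - 1*(-197) = 41*(-1/171) + 197 = -41/171 + 197 = 33646/171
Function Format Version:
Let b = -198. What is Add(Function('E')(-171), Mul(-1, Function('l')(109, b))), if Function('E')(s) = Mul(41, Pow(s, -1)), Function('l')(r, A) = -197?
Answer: Rational(33646, 171) ≈ 196.76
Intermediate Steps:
Add(Function('E')(-171), Mul(-1, Function('l')(109, b))) = Add(Mul(41, Pow(-171, -1)), Mul(-1, -197)) = Add(Mul(41, Rational(-1, 171)), 197) = Add(Rational(-41, 171), 197) = Rational(33646, 171)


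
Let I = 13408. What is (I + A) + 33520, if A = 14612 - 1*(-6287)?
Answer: 67827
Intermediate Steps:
A = 20899 (A = 14612 + 6287 = 20899)
(I + A) + 33520 = (13408 + 20899) + 33520 = 34307 + 33520 = 67827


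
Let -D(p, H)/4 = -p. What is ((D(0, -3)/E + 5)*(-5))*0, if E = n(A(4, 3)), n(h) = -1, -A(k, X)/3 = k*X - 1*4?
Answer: 0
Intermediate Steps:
A(k, X) = 12 - 3*X*k (A(k, X) = -3*(k*X - 1*4) = -3*(X*k - 4) = -3*(-4 + X*k) = 12 - 3*X*k)
E = -1
D(p, H) = 4*p (D(p, H) = -(-4)*p = 4*p)
((D(0, -3)/E + 5)*(-5))*0 = (((4*0)/(-1) + 5)*(-5))*0 = ((0*(-1) + 5)*(-5))*0 = ((0 + 5)*(-5))*0 = (5*(-5))*0 = -25*0 = 0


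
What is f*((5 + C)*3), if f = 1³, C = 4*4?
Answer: 63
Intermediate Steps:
C = 16
f = 1
f*((5 + C)*3) = 1*((5 + 16)*3) = 1*(21*3) = 1*63 = 63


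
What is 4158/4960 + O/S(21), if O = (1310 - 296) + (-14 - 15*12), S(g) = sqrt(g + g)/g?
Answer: 2079/2480 + 410*sqrt(42) ≈ 2657.9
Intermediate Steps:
S(g) = sqrt(2)/sqrt(g) (S(g) = sqrt(2*g)/g = (sqrt(2)*sqrt(g))/g = sqrt(2)/sqrt(g))
O = 820 (O = 1014 + (-14 - 180) = 1014 - 194 = 820)
4158/4960 + O/S(21) = 4158/4960 + 820/((sqrt(2)/sqrt(21))) = 4158*(1/4960) + 820/((sqrt(2)*(sqrt(21)/21))) = 2079/2480 + 820/((sqrt(42)/21)) = 2079/2480 + 820*(sqrt(42)/2) = 2079/2480 + 410*sqrt(42)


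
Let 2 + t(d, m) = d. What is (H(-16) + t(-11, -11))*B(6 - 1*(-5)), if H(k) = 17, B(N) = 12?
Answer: 48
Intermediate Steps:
t(d, m) = -2 + d
(H(-16) + t(-11, -11))*B(6 - 1*(-5)) = (17 + (-2 - 11))*12 = (17 - 13)*12 = 4*12 = 48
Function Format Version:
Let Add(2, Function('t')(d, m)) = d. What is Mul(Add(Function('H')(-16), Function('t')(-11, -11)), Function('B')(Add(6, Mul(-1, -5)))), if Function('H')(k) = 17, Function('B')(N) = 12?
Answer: 48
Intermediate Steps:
Function('t')(d, m) = Add(-2, d)
Mul(Add(Function('H')(-16), Function('t')(-11, -11)), Function('B')(Add(6, Mul(-1, -5)))) = Mul(Add(17, Add(-2, -11)), 12) = Mul(Add(17, -13), 12) = Mul(4, 12) = 48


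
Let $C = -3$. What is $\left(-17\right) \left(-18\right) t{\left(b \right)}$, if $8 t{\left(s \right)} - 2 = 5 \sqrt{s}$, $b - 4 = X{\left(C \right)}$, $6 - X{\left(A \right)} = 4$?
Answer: $\frac{153}{2} + \frac{765 \sqrt{6}}{4} \approx 544.96$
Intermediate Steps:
$X{\left(A \right)} = 2$ ($X{\left(A \right)} = 6 - 4 = 2$)
$b = 6$ ($b = 4 + 2 = 6$)
$t{\left(s \right)} = \frac{1}{4} + \frac{5 \sqrt{s}}{8}$
$\left(-17\right) \left(-18\right) t{\left(b \right)} = \left(-17\right) \left(-18\right) \left(\frac{1}{4} + \frac{5 \sqrt{6}}{8}\right) = 306 \left(\frac{1}{4} + \frac{5 \sqrt{6}}{8}\right) = \frac{153}{2} + \frac{765 \sqrt{6}}{4}$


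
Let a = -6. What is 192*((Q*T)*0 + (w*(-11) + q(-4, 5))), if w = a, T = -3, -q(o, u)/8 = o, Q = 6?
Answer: 18816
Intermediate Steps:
q(o, u) = -8*o
w = -6
192*((Q*T)*0 + (w*(-11) + q(-4, 5))) = 192*((6*(-3))*0 + (-6*(-11) - 8*(-4))) = 192*(-18*0 + (66 + 32)) = 192*(0 + 98) = 192*98 = 18816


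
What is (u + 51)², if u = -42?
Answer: 81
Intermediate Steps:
(u + 51)² = (-42 + 51)² = 9² = 81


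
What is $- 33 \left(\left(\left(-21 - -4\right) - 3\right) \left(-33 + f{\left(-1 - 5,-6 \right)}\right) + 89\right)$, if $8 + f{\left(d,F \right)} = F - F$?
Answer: $-29997$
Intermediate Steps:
$f{\left(d,F \right)} = -8$ ($f{\left(d,F \right)} = -8 + \left(F - F\right) = -8 + 0 = -8$)
$- 33 \left(\left(\left(-21 - -4\right) - 3\right) \left(-33 + f{\left(-1 - 5,-6 \right)}\right) + 89\right) = - 33 \left(\left(\left(-21 - -4\right) - 3\right) \left(-33 - 8\right) + 89\right) = - 33 \left(\left(\left(-21 + 4\right) - 3\right) \left(-41\right) + 89\right) = - 33 \left(\left(-17 - 3\right) \left(-41\right) + 89\right) = - 33 \left(\left(-20\right) \left(-41\right) + 89\right) = - 33 \left(820 + 89\right) = \left(-33\right) 909 = -29997$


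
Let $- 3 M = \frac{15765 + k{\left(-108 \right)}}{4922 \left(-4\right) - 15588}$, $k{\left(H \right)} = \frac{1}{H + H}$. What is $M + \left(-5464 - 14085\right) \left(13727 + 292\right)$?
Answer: $- \frac{6264637155094249}{22858848} \approx -2.7406 \cdot 10^{8}$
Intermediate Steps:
$k{\left(H \right)} = \frac{1}{2 H}$
$M = \frac{3405239}{22858848}$ ($M = - \frac{\left(15765 + \frac{1}{2 \left(-108\right)}\right) \frac{1}{4922 \left(-4\right) - 15588}}{3} = - \frac{\left(15765 + \frac{1}{2} \left(- \frac{1}{108}\right)\right) \frac{1}{-19688 - 15588}}{3} = - \frac{\left(15765 - \frac{1}{216}\right) \frac{1}{-35276}}{3} = - \frac{\frac{3405239}{216} \left(- \frac{1}{35276}\right)}{3} = \left(- \frac{1}{3}\right) \left(- \frac{3405239}{7619616}\right) = \frac{3405239}{22858848} \approx 0.14897$)
$M + \left(-5464 - 14085\right) \left(13727 + 292\right) = \frac{3405239}{22858848} + \left(-5464 - 14085\right) \left(13727 + 292\right) = \frac{3405239}{22858848} - 274057431 = - \frac{6264637155094249}{22858848}$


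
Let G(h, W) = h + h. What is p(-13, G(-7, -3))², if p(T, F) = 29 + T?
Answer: 256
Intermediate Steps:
G(h, W) = 2*h
p(-13, G(-7, -3))² = (29 - 13)² = 16² = 256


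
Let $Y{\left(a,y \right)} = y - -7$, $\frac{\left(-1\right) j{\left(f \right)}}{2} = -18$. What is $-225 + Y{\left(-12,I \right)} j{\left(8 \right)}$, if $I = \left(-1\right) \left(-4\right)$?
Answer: $171$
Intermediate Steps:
$j{\left(f \right)} = 36$ ($j{\left(f \right)} = \left(-2\right) \left(-18\right) = 36$)
$I = 4$
$Y{\left(a,y \right)} = 7 + y$ ($Y{\left(a,y \right)} = y + 7 = 7 + y$)
$-225 + Y{\left(-12,I \right)} j{\left(8 \right)} = -225 + \left(7 + 4\right) 36 = -225 + 11 \cdot 36 = -225 + 396 = 171$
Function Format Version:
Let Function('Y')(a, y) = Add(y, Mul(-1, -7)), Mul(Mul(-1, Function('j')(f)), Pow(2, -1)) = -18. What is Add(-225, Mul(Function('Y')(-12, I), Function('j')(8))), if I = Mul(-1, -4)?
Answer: 171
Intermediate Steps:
Function('j')(f) = 36 (Function('j')(f) = Mul(-2, -18) = 36)
I = 4
Function('Y')(a, y) = Add(7, y) (Function('Y')(a, y) = Add(y, 7) = Add(7, y))
Add(-225, Mul(Function('Y')(-12, I), Function('j')(8))) = Add(-225, Mul(Add(7, 4), 36)) = Add(-225, Mul(11, 36)) = Add(-225, 396) = 171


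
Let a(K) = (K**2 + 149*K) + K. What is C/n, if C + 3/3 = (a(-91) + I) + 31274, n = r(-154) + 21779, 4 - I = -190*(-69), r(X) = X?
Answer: 12798/21625 ≈ 0.59181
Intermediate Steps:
I = -13106 (I = 4 - (-190)*(-69) = 4 - 1*13110 = 4 - 13110 = -13106)
n = 21625 (n = -154 + 21779 = 21625)
a(K) = K**2 + 150*K
C = 12798 (C = -1 + ((-91*(150 - 91) - 13106) + 31274) = -1 + ((-91*59 - 13106) + 31274) = -1 + ((-5369 - 13106) + 31274) = -1 + (-18475 + 31274) = -1 + 12799 = 12798)
C/n = 12798/21625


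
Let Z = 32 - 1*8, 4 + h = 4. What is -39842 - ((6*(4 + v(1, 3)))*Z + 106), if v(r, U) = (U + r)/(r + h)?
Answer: -41100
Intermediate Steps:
h = 0 (h = -4 + 4 = 0)
Z = 24 (Z = 32 - 8 = 24)
v(r, U) = (U + r)/r (v(r, U) = (U + r)/(r + 0) = (U + r)/r)
-39842 - ((6*(4 + v(1, 3)))*Z + 106) = -39842 - ((6*(4 + (3 + 1)/1))*24 + 106) = -39842 - ((6*(4 + 1*4))*24 + 106) = -39842 - ((6*(4 + 4))*24 + 106) = -39842 - ((6*8)*24 + 106) = -39842 - (48*24 + 106) = -39842 - (1152 + 106) = -39842 - 1*1258 = -39842 - 1258 = -41100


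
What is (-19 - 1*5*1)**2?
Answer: 576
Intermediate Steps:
(-19 - 1*5*1)**2 = (-19 - 5*1)**2 = (-19 - 5)**2 = (-24)**2 = 576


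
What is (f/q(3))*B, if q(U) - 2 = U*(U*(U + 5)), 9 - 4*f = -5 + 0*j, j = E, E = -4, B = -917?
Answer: -6419/148 ≈ -43.372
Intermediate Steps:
j = -4
f = 7/2 (f = 9/4 - (-5 + 0*(-4))/4 = 9/4 - (-5 + 0)/4 = 9/4 - ¼*(-5) = 9/4 + 5/4 = 7/2 ≈ 3.5000)
q(U) = 2 + U²*(5 + U) (q(U) = 2 + U*(U*(U + 5)) = 2 + U*(U*(5 + U)) = 2 + U²*(5 + U))
(f/q(3))*B = (7/(2*(2 + 3³ + 5*3²)))*(-917) = (7/(2*(2 + 27 + 5*9)))*(-917) = (7/(2*(2 + 27 + 45)))*(-917) = ((7/2)/74)*(-917) = ((7/2)*(1/74))*(-917) = (7/148)*(-917) = -6419/148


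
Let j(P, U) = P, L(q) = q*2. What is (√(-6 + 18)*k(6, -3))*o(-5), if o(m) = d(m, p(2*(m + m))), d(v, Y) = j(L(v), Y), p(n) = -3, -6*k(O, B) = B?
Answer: -10*√3 ≈ -17.320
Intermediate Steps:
k(O, B) = -B/6
L(q) = 2*q
d(v, Y) = 2*v
o(m) = 2*m
(√(-6 + 18)*k(6, -3))*o(-5) = (√(-6 + 18)*(-⅙*(-3)))*(2*(-5)) = (√12*(½))*(-10) = ((2*√3)*(½))*(-10) = √3*(-10) = -10*√3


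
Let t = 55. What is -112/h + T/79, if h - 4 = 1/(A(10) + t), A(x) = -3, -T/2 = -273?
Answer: -345982/16511 ≈ -20.955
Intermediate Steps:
T = 546 (T = -2*(-273) = 546)
h = 209/52 (h = 4 + 1/(-3 + 55) = 4 + 1/52 = 209/52 ≈ 4.0192)
-112/h + T/79 = -112/209/52 + 546/79 = -112*52/209 + 546*(1/79) = -5824/209 + 546/79 = -345982/16511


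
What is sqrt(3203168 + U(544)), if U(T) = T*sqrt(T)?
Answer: 4*sqrt(200198 + 136*sqrt(34)) ≈ 1793.3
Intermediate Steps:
U(T) = T**(3/2)
sqrt(3203168 + U(544)) = sqrt(3203168 + 544**(3/2)) = sqrt(3203168 + 2176*sqrt(34))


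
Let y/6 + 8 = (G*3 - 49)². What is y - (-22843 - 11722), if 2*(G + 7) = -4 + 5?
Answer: 125341/2 ≈ 62671.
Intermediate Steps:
G = -13/2 (G = -7 + (-4 + 5)/2 = -7 + (½)*1 = -7 + ½ = -13/2 ≈ -6.5000)
y = 56211/2 (y = -48 + 6*(-13/2*3 - 49)² = -48 + 6*(-39/2 - 49)² = -48 + 6*(-137/2)² = -48 + 6*(18769/4) = -48 + 56307/2 = 56211/2 ≈ 28106.)
y - (-22843 - 11722) = 56211/2 - (-22843 - 11722) = 56211/2 - 1*(-34565) = 56211/2 + 34565 = 125341/2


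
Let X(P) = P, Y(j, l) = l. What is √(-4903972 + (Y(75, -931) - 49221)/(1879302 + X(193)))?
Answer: 2*I*√4330822079915573135/1879495 ≈ 2214.5*I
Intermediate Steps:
√(-4903972 + (Y(75, -931) - 49221)/(1879302 + X(193))) = √(-4903972 + (-931 - 49221)/(1879302 + 193)) = √(-4903972 - 50152/1879495) = √(-9216990904292/1879495) = 2*I*√4330822079915573135/1879495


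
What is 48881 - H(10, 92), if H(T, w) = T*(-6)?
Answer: 48941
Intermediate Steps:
H(T, w) = -6*T
48881 - H(10, 92) = 48881 - (-6)*10 = 48881 - 1*(-60) = 48881 + 60 = 48941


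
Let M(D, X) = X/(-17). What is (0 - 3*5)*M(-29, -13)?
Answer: -195/17 ≈ -11.471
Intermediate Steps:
M(D, X) = -X/17 (M(D, X) = X*(-1/17) = -X/17)
(0 - 3*5)*M(-29, -13) = (0 - 3*5)*(-1/17*(-13)) = (0 - 15)*(13/17) = -15*13/17 = -195/17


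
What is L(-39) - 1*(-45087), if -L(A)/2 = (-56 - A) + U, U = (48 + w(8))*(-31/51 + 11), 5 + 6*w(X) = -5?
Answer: 6756173/153 ≈ 44158.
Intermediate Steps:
w(X) = -5/3 (w(X) = -⅚ + (⅙)*(-5) = -⅚ - ⅚ = -5/3)
U = 73670/153 (U = (48 - 5/3)*(-31/51 + 11) = 139*(-31*1/51 + 11)/3 = 139*(-31/51 + 11)/3 = (139/3)*(530/51) = 73670/153 ≈ 481.50)
L(A) = -130204/153 + 2*A (L(A) = -2*((-56 - A) + 73670/153) = -2*(65102/153 - A) = -130204/153 + 2*A)
L(-39) - 1*(-45087) = (-130204/153 + 2*(-39)) - 1*(-45087) = (-130204/153 - 78) + 45087 = -142138/153 + 45087 = 6756173/153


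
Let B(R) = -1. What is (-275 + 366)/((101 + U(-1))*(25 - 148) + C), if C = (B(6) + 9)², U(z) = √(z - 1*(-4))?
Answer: -1124669/152699494 + 11193*√3/152699494 ≈ -0.0072383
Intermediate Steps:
U(z) = √(4 + z) (U(z) = √(z + 4) = √(4 + z))
C = 64 (C = (-1 + 9)² = 8² = 64)
(-275 + 366)/((101 + U(-1))*(25 - 148) + C) = (-275 + 366)/((101 + √(4 - 1))*(25 - 148) + 64) = 91/((101 + √3)*(-123) + 64) = 91/((-12423 - 123*√3) + 64) = 91/(-12359 - 123*√3)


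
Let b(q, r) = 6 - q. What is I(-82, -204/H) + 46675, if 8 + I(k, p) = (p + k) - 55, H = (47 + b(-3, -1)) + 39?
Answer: 4420146/95 ≈ 46528.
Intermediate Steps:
H = 95 (H = (47 + (6 - 1*(-3))) + 39 = (47 + (6 + 3)) + 39 = (47 + 9) + 39 = 56 + 39 = 95)
I(k, p) = -63 + k + p (I(k, p) = -8 + ((p + k) - 55) = -8 + ((k + p) - 55) = -8 + (-55 + k + p) = -63 + k + p)
I(-82, -204/H) + 46675 = (-63 - 82 - 204/95) + 46675 = -13979/95 + 46675 = 4420146/95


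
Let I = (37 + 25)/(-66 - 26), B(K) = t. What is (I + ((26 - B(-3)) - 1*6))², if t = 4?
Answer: 497025/2116 ≈ 234.89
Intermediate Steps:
B(K) = 4
I = -31/46 (I = 62/(-92) = 62*(-1/92) = -31/46 ≈ -0.67391)
(I + ((26 - B(-3)) - 1*6))² = (-31/46 + ((26 - 1*4) - 1*6))² = (-31/46 + ((26 - 4) - 6))² = (-31/46 + (22 - 6))² = (-31/46 + 16)² = (705/46)² = 497025/2116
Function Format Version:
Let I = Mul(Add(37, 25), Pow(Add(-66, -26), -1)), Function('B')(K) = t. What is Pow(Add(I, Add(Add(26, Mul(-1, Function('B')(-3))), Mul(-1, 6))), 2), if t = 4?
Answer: Rational(497025, 2116) ≈ 234.89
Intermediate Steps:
Function('B')(K) = 4
I = Rational(-31, 46) (I = Mul(62, Pow(-92, -1)) = Mul(62, Rational(-1, 92)) = Rational(-31, 46) ≈ -0.67391)
Pow(Add(I, Add(Add(26, Mul(-1, Function('B')(-3))), Mul(-1, 6))), 2) = Pow(Add(Rational(-31, 46), Add(Add(26, Mul(-1, 4)), Mul(-1, 6))), 2) = Pow(Add(Rational(-31, 46), Add(Add(26, -4), -6)), 2) = Pow(Add(Rational(-31, 46), Add(22, -6)), 2) = Pow(Add(Rational(-31, 46), 16), 2) = Pow(Rational(705, 46), 2) = Rational(497025, 2116)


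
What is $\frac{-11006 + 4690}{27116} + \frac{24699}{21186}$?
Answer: $\frac{44660609}{47873298} \approx 0.93289$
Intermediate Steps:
$\frac{-11006 + 4690}{27116} + \frac{24699}{21186} = \left(-6316\right) \frac{1}{27116} + 24699 \cdot \frac{1}{21186} = - \frac{1579}{6779} + \frac{8233}{7062} = \frac{44660609}{47873298}$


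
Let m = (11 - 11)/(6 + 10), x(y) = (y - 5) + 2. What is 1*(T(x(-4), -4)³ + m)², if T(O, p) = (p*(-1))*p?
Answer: 16777216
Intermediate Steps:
x(y) = -3 + y (x(y) = (-5 + y) + 2 = -3 + y)
T(O, p) = -p² (T(O, p) = (-p)*p = -p²)
m = 0 (m = 0/16 = 0*(1/16) = 0)
1*(T(x(-4), -4)³ + m)² = 1*((-1*(-4)²)³ + 0)² = 1*((-1*16)³ + 0)² = 1*((-16)³ + 0)² = 1*(-4096 + 0)² = 1*(-4096)² = 1*16777216 = 16777216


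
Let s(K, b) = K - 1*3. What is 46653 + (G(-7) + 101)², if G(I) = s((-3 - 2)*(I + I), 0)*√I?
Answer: 25431 + 13534*I*√7 ≈ 25431.0 + 35808.0*I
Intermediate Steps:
s(K, b) = -3 + K (s(K, b) = K - 3 = -3 + K)
G(I) = √I*(-3 - 10*I) (G(I) = (-3 + (-3 - 2)*(I + I))*√I = (-3 - 10*I)*√I = √I*(-3 - 10*I))
46653 + (G(-7) + 101)² = 46653 + (√(-7)*(-3 - 10*(-7)) + 101)² = 46653 + ((I*√7)*(-3 + 70) + 101)² = 46653 + ((I*√7)*67 + 101)² = 46653 + (67*I*√7 + 101)² = 46653 + (101 + 67*I*√7)²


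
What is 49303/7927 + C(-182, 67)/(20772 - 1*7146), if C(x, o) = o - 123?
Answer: 335679383/54006651 ≈ 6.2155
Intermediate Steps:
C(x, o) = -123 + o
49303/7927 + C(-182, 67)/(20772 - 1*7146) = 49303/7927 + (-123 + 67)/(20772 - 1*7146) = 49303*(1/7927) - 56/(20772 - 7146) = 49303/7927 - 56/13626 = 49303/7927 - 56*1/13626 = 49303/7927 - 28/6813 = 335679383/54006651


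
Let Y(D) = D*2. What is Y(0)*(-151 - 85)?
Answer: 0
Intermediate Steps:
Y(D) = 2*D
Y(0)*(-151 - 85) = (2*0)*(-151 - 85) = 0*(-236) = 0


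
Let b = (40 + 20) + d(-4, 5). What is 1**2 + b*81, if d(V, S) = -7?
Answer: 4294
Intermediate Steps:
b = 53 (b = (40 + 20) - 7 = 60 - 7 = 53)
1**2 + b*81 = 1**2 + 53*81 = 1 + 4293 = 4294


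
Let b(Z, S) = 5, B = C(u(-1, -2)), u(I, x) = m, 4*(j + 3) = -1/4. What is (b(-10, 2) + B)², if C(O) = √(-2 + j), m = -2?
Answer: 319/16 + 45*I/2 ≈ 19.938 + 22.5*I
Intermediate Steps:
j = -49/16 (j = -3 + (-1/4)/4 = -3 + (-1*¼)/4 = -3 + (¼)*(-¼) = -3 - 1/16 = -49/16 ≈ -3.0625)
u(I, x) = -2
C(O) = 9*I/4 (C(O) = √(-2 - 49/16) = √(-81/16) = 9*I/4)
B = 9*I/4 ≈ 2.25*I
(b(-10, 2) + B)² = (5 + 9*I/4)²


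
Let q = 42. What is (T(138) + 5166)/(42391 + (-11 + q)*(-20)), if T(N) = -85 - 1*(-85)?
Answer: 5166/41771 ≈ 0.12367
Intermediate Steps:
T(N) = 0 (T(N) = -85 + 85 = 0)
(T(138) + 5166)/(42391 + (-11 + q)*(-20)) = (0 + 5166)/(42391 + (-11 + 42)*(-20)) = 5166/(42391 + 31*(-20)) = 5166/(42391 - 620) = 5166/41771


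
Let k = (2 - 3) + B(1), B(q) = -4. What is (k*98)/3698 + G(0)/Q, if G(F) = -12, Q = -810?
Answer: -29377/249615 ≈ -0.11769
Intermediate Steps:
k = -5 (k = (2 - 3) - 4 = -1 - 4 = -5)
(k*98)/3698 + G(0)/Q = -5*98/3698 - 12/(-810) = -490*1/3698 - 12*(-1/810) = -245/1849 + 2/135 = -29377/249615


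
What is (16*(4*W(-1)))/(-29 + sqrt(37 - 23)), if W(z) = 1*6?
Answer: -11136/827 - 384*sqrt(14)/827 ≈ -15.203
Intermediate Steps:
W(z) = 6
(16*(4*W(-1)))/(-29 + sqrt(37 - 23)) = (16*(4*6))/(-29 + sqrt(37 - 23)) = (16*24)/(-29 + sqrt(14)) = 384/(-29 + sqrt(14))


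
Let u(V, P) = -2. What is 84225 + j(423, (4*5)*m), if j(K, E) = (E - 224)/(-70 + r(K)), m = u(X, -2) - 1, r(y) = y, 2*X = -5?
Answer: 29731141/353 ≈ 84224.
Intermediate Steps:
X = -5/2 (X = (½)*(-5) = -5/2 ≈ -2.5000)
m = -3 (m = -2 - 1 = -3)
j(K, E) = (-224 + E)/(-70 + K) (j(K, E) = (E - 224)/(-70 + K) = (-224 + E)/(-70 + K))
84225 + j(423, (4*5)*m) = 84225 + (-224 + (4*5)*(-3))/(-70 + 423) = 84225 + (-224 + 20*(-3))/353 = 84225 + (-224 - 60)/353 = 84225 + (1/353)*(-284) = 84225 - 284/353 = 29731141/353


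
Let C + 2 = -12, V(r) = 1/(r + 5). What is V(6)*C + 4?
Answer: 30/11 ≈ 2.7273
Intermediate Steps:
V(r) = 1/(5 + r)
C = -14 (C = -2 - 12 = -14)
V(6)*C + 4 = -14/(5 + 6) + 4 = -14/11 + 4 = 30/11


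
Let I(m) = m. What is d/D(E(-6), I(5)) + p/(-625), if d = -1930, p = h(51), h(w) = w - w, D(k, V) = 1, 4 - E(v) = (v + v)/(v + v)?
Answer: -1930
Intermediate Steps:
E(v) = 3 (E(v) = 4 - (v + v)/(v + v) = 4 - 2*v/(2*v) = 4 - 2*v*1/(2*v) = 4 - 1*1 = 4 - 1 = 3)
h(w) = 0
p = 0
d/D(E(-6), I(5)) + p/(-625) = -1930/1 + 0/(-625) = -1930*1 + 0*(-1/625) = -1930 + 0 = -1930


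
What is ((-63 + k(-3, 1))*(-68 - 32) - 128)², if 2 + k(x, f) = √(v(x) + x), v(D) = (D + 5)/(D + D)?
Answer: 121707152/3 - 424800*I*√30 ≈ 4.0569e+7 - 2.3267e+6*I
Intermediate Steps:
v(D) = (5 + D)/(2*D) (v(D) = (5 + D)/((2*D)) = (5 + D)*(1/(2*D)) = (5 + D)/(2*D))
k(x, f) = -2 + √(x + (5 + x)/(2*x)) (k(x, f) = -2 + √((5 + x)/(2*x) + x) = -2 + √(x + (5 + x)/(2*x)))
((-63 + k(-3, 1))*(-68 - 32) - 128)² = ((-63 + (-2 + √(2 + 4*(-3) + 10/(-3))/2))*(-68 - 32) - 128)² = ((-63 + (-2 + √(2 - 12 + 10*(-⅓))/2))*(-100) - 128)² = ((-63 + (-2 + √(2 - 12 - 10/3)/2))*(-100) - 128)² = ((-63 + (-2 + √(-40/3)/2))*(-100) - 128)² = ((-63 + (-2 + (2*I*√30/3)/2))*(-100) - 128)² = ((-63 + (-2 + I*√30/3))*(-100) - 128)² = ((-65 + I*√30/3)*(-100) - 128)² = ((6500 - 100*I*√30/3) - 128)² = (6372 - 100*I*√30/3)²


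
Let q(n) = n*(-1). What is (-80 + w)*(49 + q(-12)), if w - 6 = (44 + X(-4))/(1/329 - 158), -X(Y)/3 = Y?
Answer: -235766098/51981 ≈ -4535.6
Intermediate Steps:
X(Y) = -3*Y
q(n) = -n
w = 293462/51981 (w = 6 + (44 - 3*(-4))/(1/329 - 158) = 6 + (44 + 12)/(1/329 - 158) = 6 + 56/(-51981/329) = 6 + 56*(-329/51981) = 6 - 18424/51981 = 293462/51981 ≈ 5.6456)
(-80 + w)*(49 + q(-12)) = (-80 + 293462/51981)*(49 - 1*(-12)) = -3865018*(49 + 12)/51981 = -3865018/51981*61 = -235766098/51981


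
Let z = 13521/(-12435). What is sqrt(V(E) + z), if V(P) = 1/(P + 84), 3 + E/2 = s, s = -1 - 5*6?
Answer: I*sqrt(281723215)/16580 ≈ 1.0123*I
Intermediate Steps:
s = -31 (s = -1 - 30 = -31)
E = -68 (E = -6 + 2*(-31) = -6 - 62 = -68)
V(P) = 1/(84 + P)
z = -4507/4145 (z = 13521*(-1/12435) = -4507/4145 ≈ -1.0873)
sqrt(V(E) + z) = sqrt(1/(84 - 68) - 4507/4145) = sqrt(1/16 - 4507/4145) = sqrt(-67967/66320) = I*sqrt(281723215)/16580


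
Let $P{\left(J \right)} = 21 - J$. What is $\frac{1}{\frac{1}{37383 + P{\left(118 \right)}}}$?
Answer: $37286$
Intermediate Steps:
$\frac{1}{\frac{1}{37383 + P{\left(118 \right)}}} = \frac{1}{\frac{1}{37383 + \left(21 - 118\right)}} = \frac{1}{\frac{1}{37383 - 97}} = \frac{1}{\frac{1}{37286}} = 37286$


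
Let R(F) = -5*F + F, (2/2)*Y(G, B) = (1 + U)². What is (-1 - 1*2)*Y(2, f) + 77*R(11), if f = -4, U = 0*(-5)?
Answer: -3391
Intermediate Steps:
U = 0
Y(G, B) = 1 (Y(G, B) = (1 + 0)² = 1² = 1)
R(F) = -4*F
(-1 - 1*2)*Y(2, f) + 77*R(11) = (-1 - 1*2)*1 + 77*(-4*11) = (-1 - 2)*1 + 77*(-44) = -3*1 - 3388 = -3 - 3388 = -3391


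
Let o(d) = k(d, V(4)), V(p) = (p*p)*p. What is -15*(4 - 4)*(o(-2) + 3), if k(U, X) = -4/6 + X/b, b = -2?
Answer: 0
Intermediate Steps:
V(p) = p**3 (V(p) = p**2*p = p**3)
k(U, X) = -2/3 - X/2 (k(U, X) = -4/6 + X/(-2) = -4*1/6 + X*(-1/2) = -2/3 - X/2)
o(d) = -98/3 (o(d) = -2/3 - 1/2*4**3 = -2/3 - 1/2*64 = -2/3 - 32 = -98/3)
-15*(4 - 4)*(o(-2) + 3) = -15*(4 - 4)*(-98/3 + 3) = -0*(-89)/3 = -15*0 = 0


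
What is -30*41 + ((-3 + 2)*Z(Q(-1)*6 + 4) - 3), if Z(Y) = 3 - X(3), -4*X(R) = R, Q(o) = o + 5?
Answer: -4947/4 ≈ -1236.8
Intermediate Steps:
Q(o) = 5 + o
X(R) = -R/4
Z(Y) = 15/4 (Z(Y) = 3 - (-1)*3/4 = 3 - 1*(-¾) = 3 + ¾ = 15/4)
-30*41 + ((-3 + 2)*Z(Q(-1)*6 + 4) - 3) = -30*41 + ((-3 + 2)*(15/4) - 3) = -1230 + (-1*15/4 - 3) = -1230 + (-15/4 - 3) = -1230 - 27/4 = -4947/4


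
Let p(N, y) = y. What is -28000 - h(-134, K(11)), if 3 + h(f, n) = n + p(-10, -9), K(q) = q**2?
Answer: -28109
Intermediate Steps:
h(f, n) = -12 + n (h(f, n) = -3 + (n - 9) = -3 + (-9 + n) = -12 + n)
-28000 - h(-134, K(11)) = -28000 - (-12 + 11**2) = -28000 - (-12 + 121) = -28000 - 1*109 = -28000 - 109 = -28109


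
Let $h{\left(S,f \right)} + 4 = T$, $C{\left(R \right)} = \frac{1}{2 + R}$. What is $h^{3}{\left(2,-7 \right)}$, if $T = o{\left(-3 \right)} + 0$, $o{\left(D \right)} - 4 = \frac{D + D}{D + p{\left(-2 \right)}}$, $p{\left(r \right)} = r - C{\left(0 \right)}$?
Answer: $\frac{1728}{1331} \approx 1.2983$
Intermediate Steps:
$p{\left(r \right)} = - \frac{1}{2} + r$ ($p{\left(r \right)} = r - \frac{1}{2 + 0} = r - \frac{1}{2} = - \frac{1}{2} + r$)
$o{\left(D \right)} = 4 + \frac{2 D}{- \frac{5}{2} + D}$ ($o{\left(D \right)} = 4 + \frac{D + D}{D - \frac{5}{2}} = 4 + \frac{2 D}{D - \frac{5}{2}} = 4 + \frac{2 D}{- \frac{5}{2} + D}$)
$T = \frac{56}{11}$ ($T = \frac{4 \left(5 - -9\right)}{5 - -6} + 0 = \frac{4 \left(5 + 9\right)}{5 + 6} + 0 = 4 \cdot \frac{1}{11} \cdot 14 + 0 = \frac{56}{11} + 0 = \frac{56}{11} \approx 5.0909$)
$h{\left(S,f \right)} = \frac{12}{11}$ ($h{\left(S,f \right)} = -4 + \frac{56}{11} = \frac{12}{11}$)
$h^{3}{\left(2,-7 \right)} = \left(\frac{12}{11}\right)^{3} = \frac{1728}{1331}$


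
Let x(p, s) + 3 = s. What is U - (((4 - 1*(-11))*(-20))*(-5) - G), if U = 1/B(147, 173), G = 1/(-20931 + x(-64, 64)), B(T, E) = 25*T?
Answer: -23009171561/15339450 ≈ -1500.0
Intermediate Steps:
x(p, s) = -3 + s
G = -1/20870 (G = 1/(-20931 + (-3 + 64)) = 1/(-20931 + 61) = 1/(-20870) = -1/20870 ≈ -4.7916e-5)
U = 1/3675 (U = 1/(25*147) = 1/3675 ≈ 0.00027211)
U - (((4 - 1*(-11))*(-20))*(-5) - G) = 1/3675 - (((4 - 1*(-11))*(-20))*(-5) - 1*(-1/20870)) = 1/3675 - (((4 + 11)*(-20))*(-5) + 1/20870) = 1/3675 - ((15*(-20))*(-5) + 1/20870) = 1/3675 - (-300*(-5) + 1/20870) = 1/3675 - (1500 + 1/20870) = 1/3675 - 1*31305001/20870 = 1/3675 - 31305001/20870 = -23009171561/15339450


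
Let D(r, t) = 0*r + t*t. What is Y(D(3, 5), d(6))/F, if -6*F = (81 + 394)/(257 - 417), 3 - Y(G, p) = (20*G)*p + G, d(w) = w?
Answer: -580224/95 ≈ -6107.6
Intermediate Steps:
D(r, t) = t² (D(r, t) = 0 + t² = t²)
Y(G, p) = 3 - G - 20*G*p (Y(G, p) = 3 - ((20*G)*p + G) = 3 - (20*G*p + G) = 3 - (G + 20*G*p) = 3 + (-G - 20*G*p) = 3 - G - 20*G*p)
F = 95/192 (F = -(81 + 394)/(6*(257 - 417)) = -475/(6*(-160)) = -475*(-1)/(6*160) = -⅙*(-95/32) = 95/192 ≈ 0.49479)
Y(D(3, 5), d(6))/F = (3 - 1*5² - 20*5²*6)/(95/192) = (3 - 1*25 - 20*25*6)*(192/95) = (3 - 25 - 3000)*(192/95) = -3022*192/95 = -580224/95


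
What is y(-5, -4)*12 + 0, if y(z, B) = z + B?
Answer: -108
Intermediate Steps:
y(z, B) = B + z
y(-5, -4)*12 + 0 = (-4 - 5)*12 + 0 = -9*12 + 0 = -108 + 0 = -108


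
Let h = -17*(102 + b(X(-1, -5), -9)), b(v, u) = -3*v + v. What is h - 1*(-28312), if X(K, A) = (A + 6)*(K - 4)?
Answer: 26408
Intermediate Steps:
X(K, A) = (-4 + K)*(6 + A) (X(K, A) = (6 + A)*(-4 + K) = (-4 + K)*(6 + A))
b(v, u) = -2*v
h = -1904 (h = -17*(102 - 2*(-24 - 4*(-5) + 6*(-1) - 5*(-1))) = -17*(102 - 2*(-24 + 20 - 6 + 5)) = -17*(102 - 2*(-5)) = -17*(102 + 10) = -17*112 = -1904)
h - 1*(-28312) = -1904 - 1*(-28312) = -1904 + 28312 = 26408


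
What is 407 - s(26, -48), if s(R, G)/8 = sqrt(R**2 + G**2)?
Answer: 407 - 16*sqrt(745) ≈ -29.715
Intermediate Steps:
s(R, G) = 8*sqrt(G**2 + R**2) (s(R, G) = 8*sqrt(R**2 + G**2) = 8*sqrt(G**2 + R**2))
407 - s(26, -48) = 407 - 8*sqrt((-48)**2 + 26**2) = 407 - 8*sqrt(2304 + 676) = 407 - 8*sqrt(2980) = 407 - 8*2*sqrt(745) = 407 - 16*sqrt(745)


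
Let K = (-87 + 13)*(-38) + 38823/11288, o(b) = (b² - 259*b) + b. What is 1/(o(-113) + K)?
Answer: 11288/505007503 ≈ 2.2352e-5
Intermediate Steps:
o(b) = b² - 258*b
K = 31780679/11288 (K = -74*(-38) + 38823*(1/11288) = 2812 + 38823/11288 = 31780679/11288 ≈ 2815.4)
1/(o(-113) + K) = 1/(-113*(-258 - 113) + 31780679/11288) = 1/(-113*(-371) + 31780679/11288) = 1/(41923 + 31780679/11288) = 1/(505007503/11288) = 11288/505007503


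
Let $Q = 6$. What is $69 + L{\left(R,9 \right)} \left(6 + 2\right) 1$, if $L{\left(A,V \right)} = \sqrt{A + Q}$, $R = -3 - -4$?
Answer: $69 + 8 \sqrt{7} \approx 90.166$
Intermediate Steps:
$R = 1$ ($R = -3 + 4 = 1$)
$L{\left(A,V \right)} = \sqrt{6 + A}$ ($L{\left(A,V \right)} = \sqrt{A + 6} = \sqrt{6 + A}$)
$69 + L{\left(R,9 \right)} \left(6 + 2\right) 1 = 69 + \sqrt{6 + 1} \left(6 + 2\right) 1 = 69 + \sqrt{7} \cdot 8 \cdot 1 = 69 + \sqrt{7} \cdot 8 = 69 + 8 \sqrt{7}$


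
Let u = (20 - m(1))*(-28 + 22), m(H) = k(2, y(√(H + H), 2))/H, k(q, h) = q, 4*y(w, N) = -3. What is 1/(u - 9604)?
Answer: -1/9712 ≈ -0.00010297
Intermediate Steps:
y(w, N) = -¾ (y(w, N) = (¼)*(-3) = -¾)
m(H) = 2/H
u = -108 (u = (20 - 2/1)*(-28 + 22) = (20 - 2)*(-6) = 18*(-6) = -108)
1/(u - 9604) = 1/(-108 - 9604) = 1/(-9712) = -1/9712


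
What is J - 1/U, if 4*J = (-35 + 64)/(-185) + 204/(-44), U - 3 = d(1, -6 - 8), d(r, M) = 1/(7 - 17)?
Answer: -182133/118030 ≈ -1.5431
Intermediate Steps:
d(r, M) = -⅒ (d(r, M) = 1/(-10) = -⅒)
U = 29/10 (U = 3 - ⅒ = 29/10 ≈ 2.9000)
J = -4877/4070 (J = ((-35 + 64)/(-185) + 204/(-44))/4 = (29*(-1/185) + 204*(-1/44))/4 = (-29/185 - 51/11)/4 = (¼)*(-9754/2035) = -4877/4070 ≈ -1.1983)
J - 1/U = -4877/4070 - 1/29/10 = -4877/4070 - 1*10/29 = -4877/4070 - 10/29 = -182133/118030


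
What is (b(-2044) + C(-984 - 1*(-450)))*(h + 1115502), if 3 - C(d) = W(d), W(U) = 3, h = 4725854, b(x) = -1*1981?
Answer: -11571726236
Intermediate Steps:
b(x) = -1981
C(d) = 0 (C(d) = 3 - 1*3 = 3 - 3 = 0)
(b(-2044) + C(-984 - 1*(-450)))*(h + 1115502) = (-1981 + 0)*(4725854 + 1115502) = -1981*5841356 = -11571726236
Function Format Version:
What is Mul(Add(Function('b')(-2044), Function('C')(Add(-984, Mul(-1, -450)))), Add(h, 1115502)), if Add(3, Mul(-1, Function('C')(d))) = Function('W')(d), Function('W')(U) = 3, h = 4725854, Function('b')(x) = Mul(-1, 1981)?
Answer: -11571726236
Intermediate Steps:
Function('b')(x) = -1981
Function('C')(d) = 0 (Function('C')(d) = Add(3, Mul(-1, 3)) = Add(3, -3) = 0)
Mul(Add(Function('b')(-2044), Function('C')(Add(-984, Mul(-1, -450)))), Add(h, 1115502)) = Mul(Add(-1981, 0), Add(4725854, 1115502)) = Mul(-1981, 5841356) = -11571726236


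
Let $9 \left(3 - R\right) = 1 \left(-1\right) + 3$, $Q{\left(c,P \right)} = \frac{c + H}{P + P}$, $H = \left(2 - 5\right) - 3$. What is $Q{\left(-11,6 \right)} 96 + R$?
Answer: $- \frac{1199}{9} \approx -133.22$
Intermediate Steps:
$H = -6$ ($H = -3 - 3 = -6$)
$Q{\left(c,P \right)} = \frac{-6 + c}{2 P}$ ($Q{\left(c,P \right)} = \frac{c - 6}{P + P} = \frac{-6 + c}{2 P}$)
$R = \frac{25}{9}$ ($R = 3 - \frac{1 \left(-1\right) + 3}{9} = 3 - \frac{-1 + 3}{9} = 3 - \frac{2}{9} = \frac{25}{9} \approx 2.7778$)
$Q{\left(-11,6 \right)} 96 + R = \frac{-6 - 11}{2 \cdot 6} \cdot 96 + \frac{25}{9} = \frac{1}{2} \cdot \frac{1}{6} \left(-17\right) 96 + \frac{25}{9} = \left(- \frac{17}{12}\right) 96 + \frac{25}{9} = -136 + \frac{25}{9} = - \frac{1199}{9}$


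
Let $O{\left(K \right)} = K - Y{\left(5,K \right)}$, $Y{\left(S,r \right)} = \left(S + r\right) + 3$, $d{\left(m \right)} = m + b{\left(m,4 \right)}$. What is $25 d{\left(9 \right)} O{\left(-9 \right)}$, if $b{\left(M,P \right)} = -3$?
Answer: $-1200$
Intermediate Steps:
$d{\left(m \right)} = -3 + m$ ($d{\left(m \right)} = m - 3 = -3 + m$)
$Y{\left(S,r \right)} = 3 + S + r$
$O{\left(K \right)} = -8$ ($O{\left(K \right)} = K - \left(3 + 5 + K\right) = K - \left(8 + K\right) = -8$)
$25 d{\left(9 \right)} O{\left(-9 \right)} = 25 \left(-3 + 9\right) \left(-8\right) = 25 \cdot 6 \left(-8\right) = 150 \left(-8\right) = -1200$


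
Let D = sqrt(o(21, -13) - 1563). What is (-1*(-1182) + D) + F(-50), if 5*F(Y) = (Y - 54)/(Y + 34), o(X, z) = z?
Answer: 11833/10 + 2*I*sqrt(394) ≈ 1183.3 + 39.699*I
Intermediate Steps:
D = 2*I*sqrt(394) (D = sqrt(-13 - 1563) = sqrt(-1576) = 2*I*sqrt(394) ≈ 39.699*I)
F(Y) = (-54 + Y)/(5*(34 + Y)) (F(Y) = ((Y - 54)/(Y + 34))/5 = ((-54 + Y)/(34 + Y))/5 = (-54 + Y)/(5*(34 + Y)))
(-1*(-1182) + D) + F(-50) = (-1*(-1182) + 2*I*sqrt(394)) + (-54 - 50)/(5*(34 - 50)) = (1182 + 2*I*sqrt(394)) + (1/5)*(-104)/(-16) = (1182 + 2*I*sqrt(394)) + (1/5)*(-1/16)*(-104) = (1182 + 2*I*sqrt(394)) + 13/10 = 11833/10 + 2*I*sqrt(394)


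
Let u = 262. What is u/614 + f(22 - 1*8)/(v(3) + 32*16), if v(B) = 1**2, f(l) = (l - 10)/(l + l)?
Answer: 470728/1102437 ≈ 0.42699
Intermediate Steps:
f(l) = (-10 + l)/(2*l) (f(l) = (-10 + l)/((2*l)) = (-10 + l)*(1/(2*l)) = (-10 + l)/(2*l))
v(B) = 1
u/614 + f(22 - 1*8)/(v(3) + 32*16) = 262/614 + ((-10 + (22 - 1*8))/(2*(22 - 1*8)))/(1 + 32*16) = 262*(1/614) + ((-10 + (22 - 8))/(2*(22 - 8)))/(1 + 512) = 131/307 + ((1/2)*(-10 + 14)/14)/513 = 131/307 + ((1/2)*(1/14)*4)*(1/513) = 131/307 + (1/7)*(1/513) = 131/307 + 1/3591 = 470728/1102437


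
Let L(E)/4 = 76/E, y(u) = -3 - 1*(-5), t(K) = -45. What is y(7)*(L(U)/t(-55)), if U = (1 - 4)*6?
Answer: 304/405 ≈ 0.75062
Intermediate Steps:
y(u) = 2 (y(u) = -3 + 5 = 2)
U = -18 (U = -3*6 = -18)
L(E) = 304/E (L(E) = 4*(76/E) = 304/E)
y(7)*(L(U)/t(-55)) = 2*((304/(-18))/(-45)) = 2*((304*(-1/18))*(-1/45)) = 2*(-152/9*(-1/45)) = 2*(152/405) = 304/405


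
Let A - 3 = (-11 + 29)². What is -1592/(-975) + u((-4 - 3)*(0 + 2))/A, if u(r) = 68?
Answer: 195628/106275 ≈ 1.8408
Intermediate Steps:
A = 327 (A = 3 + (-11 + 29)² = 3 + 18² = 3 + 324 = 327)
-1592/(-975) + u((-4 - 3)*(0 + 2))/A = -1592/(-975) + 68/327 = -1592*(-1/975) + 68*(1/327) = 1592/975 + 68/327 = 195628/106275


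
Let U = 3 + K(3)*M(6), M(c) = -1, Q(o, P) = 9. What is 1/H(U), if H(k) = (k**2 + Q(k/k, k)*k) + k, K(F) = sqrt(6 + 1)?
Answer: 23/162 + 4*sqrt(7)/81 ≈ 0.27263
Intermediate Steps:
K(F) = sqrt(7)
U = 3 - sqrt(7) (U = 3 + sqrt(7)*(-1) = 3 - sqrt(7) ≈ 0.35425)
H(k) = k**2 + 10*k (H(k) = (k**2 + 9*k) + k = k**2 + 10*k)
1/H(U) = 1/((3 - sqrt(7))*(10 + (3 - sqrt(7)))) = 1/((3 - sqrt(7))*(13 - sqrt(7)))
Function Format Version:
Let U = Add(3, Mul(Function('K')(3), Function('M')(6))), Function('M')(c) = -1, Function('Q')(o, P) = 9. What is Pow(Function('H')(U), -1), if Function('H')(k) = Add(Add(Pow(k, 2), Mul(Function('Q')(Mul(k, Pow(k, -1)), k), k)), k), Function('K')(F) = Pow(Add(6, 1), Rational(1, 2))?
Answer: Add(Rational(23, 162), Mul(Rational(4, 81), Pow(7, Rational(1, 2)))) ≈ 0.27263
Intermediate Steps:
Function('K')(F) = Pow(7, Rational(1, 2))
U = Add(3, Mul(-1, Pow(7, Rational(1, 2)))) (U = Add(3, Mul(Pow(7, Rational(1, 2)), -1)) = Add(3, Mul(-1, Pow(7, Rational(1, 2)))) ≈ 0.35425)
Function('H')(k) = Add(Pow(k, 2), Mul(10, k)) (Function('H')(k) = Add(Add(Pow(k, 2), Mul(9, k)), k) = Add(Pow(k, 2), Mul(10, k)))
Pow(Function('H')(U), -1) = Pow(Mul(Add(3, Mul(-1, Pow(7, Rational(1, 2)))), Add(10, Add(3, Mul(-1, Pow(7, Rational(1, 2)))))), -1) = Pow(Mul(Add(3, Mul(-1, Pow(7, Rational(1, 2)))), Add(13, Mul(-1, Pow(7, Rational(1, 2))))), -1) = Mul(Pow(Add(3, Mul(-1, Pow(7, Rational(1, 2)))), -1), Pow(Add(13, Mul(-1, Pow(7, Rational(1, 2)))), -1))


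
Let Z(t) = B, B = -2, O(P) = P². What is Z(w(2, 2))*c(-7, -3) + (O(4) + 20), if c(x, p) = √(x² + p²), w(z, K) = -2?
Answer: 36 - 2*√58 ≈ 20.768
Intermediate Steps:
Z(t) = -2
c(x, p) = √(p² + x²)
Z(w(2, 2))*c(-7, -3) + (O(4) + 20) = -2*√((-3)² + (-7)²) + (4² + 20) = -2*√(9 + 49) + (16 + 20) = -2*√58 + 36 = 36 - 2*√58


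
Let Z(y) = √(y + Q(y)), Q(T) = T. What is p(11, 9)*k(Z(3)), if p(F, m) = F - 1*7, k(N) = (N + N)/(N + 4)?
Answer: -24/5 + 16*√6/5 ≈ 3.0384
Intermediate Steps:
Z(y) = √2*√y (Z(y) = √(y + y) = √(2*y) = √2*√y)
k(N) = 2*N/(4 + N) (k(N) = (2*N)/(4 + N) = 2*N/(4 + N))
p(F, m) = -7 + F (p(F, m) = F - 7 = -7 + F)
p(11, 9)*k(Z(3)) = (-7 + 11)*(2*(√2*√3)/(4 + √2*√3)) = 4*(2*√6/(4 + √6)) = 8*√6/(4 + √6)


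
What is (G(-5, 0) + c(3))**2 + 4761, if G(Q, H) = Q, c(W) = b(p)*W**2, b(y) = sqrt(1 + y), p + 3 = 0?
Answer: 4624 - 90*I*sqrt(2) ≈ 4624.0 - 127.28*I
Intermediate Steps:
p = -3 (p = -3 + 0 = -3)
c(W) = I*sqrt(2)*W**2 (c(W) = sqrt(1 - 3)*W**2 = sqrt(-2)*W**2 = (I*sqrt(2))*W**2 = I*sqrt(2)*W**2)
(G(-5, 0) + c(3))**2 + 4761 = (-5 + I*sqrt(2)*3**2)**2 + 4761 = (-5 + I*sqrt(2)*9)**2 + 4761 = (-5 + 9*I*sqrt(2))**2 + 4761 = 4761 + (-5 + 9*I*sqrt(2))**2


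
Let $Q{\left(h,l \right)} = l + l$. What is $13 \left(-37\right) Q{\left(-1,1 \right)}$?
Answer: $-962$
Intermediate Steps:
$Q{\left(h,l \right)} = 2 l$
$13 \left(-37\right) Q{\left(-1,1 \right)} = 13 \left(-37\right) 2 \cdot 1 = \left(-481\right) 2 = -962$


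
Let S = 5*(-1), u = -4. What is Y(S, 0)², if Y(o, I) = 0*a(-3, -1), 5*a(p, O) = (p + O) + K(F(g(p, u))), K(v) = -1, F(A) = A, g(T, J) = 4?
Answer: 0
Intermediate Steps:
S = -5
a(p, O) = -⅕ + O/5 + p/5 (a(p, O) = ((p + O) - 1)/5 = ((O + p) - 1)/5 = (-1 + O + p)/5 = -⅕ + O/5 + p/5)
Y(o, I) = 0 (Y(o, I) = 0*(-⅕ + (⅕)*(-1) + (⅕)*(-3)) = 0*(-⅕ - ⅕ - ⅗) = 0*(-1) = 0)
Y(S, 0)² = 0² = 0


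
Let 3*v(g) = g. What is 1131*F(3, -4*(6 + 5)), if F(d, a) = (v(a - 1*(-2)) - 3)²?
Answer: 326859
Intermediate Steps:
v(g) = g/3
F(d, a) = (-7/3 + a/3)² (F(d, a) = ((a - 1*(-2))/3 - 3)² = ((a + 2)/3 - 3)² = ((2 + a)/3 - 3)² = ((⅔ + a/3) - 3)² = (-7/3 + a/3)²)
1131*F(3, -4*(6 + 5)) = 1131*((-7 - 4*(6 + 5))²/9) = 1131*((-7 - 4*11)²/9) = 1131*((-7 - 44)²/9) = 1131*((⅑)*(-51)²) = 1131*((⅑)*2601) = 1131*289 = 326859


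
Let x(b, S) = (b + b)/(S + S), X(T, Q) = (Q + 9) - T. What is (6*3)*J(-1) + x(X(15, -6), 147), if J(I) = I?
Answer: -886/49 ≈ -18.082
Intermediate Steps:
X(T, Q) = 9 + Q - T (X(T, Q) = (9 + Q) - T = 9 + Q - T)
x(b, S) = b/S (x(b, S) = (2*b)/((2*S)) = (2*b)*(1/(2*S)) = b/S)
(6*3)*J(-1) + x(X(15, -6), 147) = (6*3)*(-1) + (9 - 6 - 1*15)/147 = 18*(-1) + (9 - 6 - 15)*(1/147) = -18 - 12*1/147 = -18 - 4/49 = -886/49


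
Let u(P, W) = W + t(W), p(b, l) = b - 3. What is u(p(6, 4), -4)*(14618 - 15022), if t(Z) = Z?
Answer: 3232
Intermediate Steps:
p(b, l) = -3 + b
u(P, W) = 2*W (u(P, W) = W + W = 2*W)
u(p(6, 4), -4)*(14618 - 15022) = (2*(-4))*(14618 - 15022) = -8*(-404) = 3232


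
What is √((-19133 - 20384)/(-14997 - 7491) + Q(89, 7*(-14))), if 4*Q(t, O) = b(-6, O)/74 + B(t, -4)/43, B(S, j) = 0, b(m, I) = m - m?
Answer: √222164574/11244 ≈ 1.3256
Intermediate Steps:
b(m, I) = 0
Q(t, O) = 0 (Q(t, O) = (0/74 + 0/43)/4 = (0*(1/74) + 0*(1/43))/4 = (0 + 0)/4 = (¼)*0 = 0)
√((-19133 - 20384)/(-14997 - 7491) + Q(89, 7*(-14))) = √((-19133 - 20384)/(-14997 - 7491) + 0) = √(-39517/(-22488) + 0) = √(-39517*(-1/22488) + 0) = √(39517/22488 + 0) = √(39517/22488) = √222164574/11244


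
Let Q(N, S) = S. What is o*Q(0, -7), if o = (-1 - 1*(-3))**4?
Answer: -112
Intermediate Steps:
o = 16 (o = (-1 + 3)**4 = 2**4 = 16)
o*Q(0, -7) = 16*(-7) = -112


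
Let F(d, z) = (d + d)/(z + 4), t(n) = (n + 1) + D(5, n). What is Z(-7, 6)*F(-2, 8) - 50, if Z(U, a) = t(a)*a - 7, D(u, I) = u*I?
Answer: -365/3 ≈ -121.67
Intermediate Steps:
D(u, I) = I*u
t(n) = 1 + 6*n (t(n) = (n + 1) + n*5 = (1 + n) + 5*n = 1 + 6*n)
F(d, z) = 2*d/(4 + z) (F(d, z) = (2*d)/(4 + z) = 2*d/(4 + z))
Z(U, a) = -7 + a*(1 + 6*a) (Z(U, a) = (1 + 6*a)*a - 7 = a*(1 + 6*a) - 7 = -7 + a*(1 + 6*a))
Z(-7, 6)*F(-2, 8) - 50 = (-7 + 6*(1 + 6*6))*(2*(-2)/(4 + 8)) - 50 = (-7 + 6*(1 + 36))*(2*(-2)/12) - 50 = (-7 + 6*37)*(2*(-2)*(1/12)) - 50 = (-7 + 222)*(-⅓) - 50 = 215*(-⅓) - 50 = -215/3 - 50 = -365/3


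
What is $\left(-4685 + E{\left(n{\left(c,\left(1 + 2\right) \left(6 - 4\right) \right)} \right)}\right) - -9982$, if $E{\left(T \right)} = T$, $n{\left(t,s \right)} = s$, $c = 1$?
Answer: $5303$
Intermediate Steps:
$\left(-4685 + E{\left(n{\left(c,\left(1 + 2\right) \left(6 - 4\right) \right)} \right)}\right) - -9982 = \left(-4685 + \left(1 + 2\right) \left(6 - 4\right)\right) - -9982 = \left(-4685 + 3 \cdot 2\right) + 9982 = \left(-4685 + 6\right) + 9982 = -4679 + 9982 = 5303$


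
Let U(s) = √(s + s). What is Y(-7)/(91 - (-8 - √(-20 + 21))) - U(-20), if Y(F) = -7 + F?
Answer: -7/50 - 2*I*√10 ≈ -0.14 - 6.3246*I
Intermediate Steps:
U(s) = √2*√s (U(s) = √(2*s) = √2*√s)
Y(-7)/(91 - (-8 - √(-20 + 21))) - U(-20) = (-7 - 7)/(91 - (-8 - √(-20 + 21))) - √2*√(-20) = -14/(91 - (-8 - √1)) - √2*2*I*√5 = -14/(91 - (-8 - 1*1)) - 2*I*√10 = -14/(91 - (-8 - 1)) - 2*I*√10 = -14/(91 - 1*(-9)) - 2*I*√10 = -14/(91 + 9) - 2*I*√10 = -14/100 - 2*I*√10 = -14*1/100 - 2*I*√10 = -7/50 - 2*I*√10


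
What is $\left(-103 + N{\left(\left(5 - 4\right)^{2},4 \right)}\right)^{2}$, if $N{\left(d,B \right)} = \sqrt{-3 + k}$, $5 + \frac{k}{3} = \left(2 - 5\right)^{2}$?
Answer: $10000$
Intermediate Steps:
$k = 12$ ($k = -15 + 3 \left(2 - 5\right)^{2} = -15 + 3 \left(-3\right)^{2} = -15 + 3 \cdot 9 = -15 + 27 = 12$)
$N{\left(d,B \right)} = 3$ ($N{\left(d,B \right)} = \sqrt{-3 + 12} = \sqrt{9} = 3$)
$\left(-103 + N{\left(\left(5 - 4\right)^{2},4 \right)}\right)^{2} = \left(-103 + 3\right)^{2} = \left(-100\right)^{2} = 10000$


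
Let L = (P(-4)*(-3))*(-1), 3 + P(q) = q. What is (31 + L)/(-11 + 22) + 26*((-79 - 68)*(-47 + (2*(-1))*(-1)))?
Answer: 1891900/11 ≈ 1.7199e+5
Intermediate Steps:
P(q) = -3 + q
L = -21 (L = ((-3 - 4)*(-3))*(-1) = -7*(-3)*(-1) = 21*(-1) = -21)
(31 + L)/(-11 + 22) + 26*((-79 - 68)*(-47 + (2*(-1))*(-1))) = (31 - 21)/(-11 + 22) + 26*((-79 - 68)*(-47 + (2*(-1))*(-1))) = 10/11 + 26*(-147*(-47 - 2*(-1))) = 10*(1/11) + 26*(-147*(-47 + 2)) = 10/11 + 26*(-147*(-45)) = 10/11 + 26*6615 = 10/11 + 171990 = 1891900/11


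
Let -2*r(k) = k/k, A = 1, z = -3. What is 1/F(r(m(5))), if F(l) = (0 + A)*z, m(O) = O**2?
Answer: -1/3 ≈ -0.33333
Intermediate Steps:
r(k) = -1/2 (r(k) = -k/(2*k) = -1/2*1 = -1/2)
F(l) = -3 (F(l) = (0 + 1)*(-3) = 1*(-3) = -3)
1/F(r(m(5))) = 1/(-3) = -1/3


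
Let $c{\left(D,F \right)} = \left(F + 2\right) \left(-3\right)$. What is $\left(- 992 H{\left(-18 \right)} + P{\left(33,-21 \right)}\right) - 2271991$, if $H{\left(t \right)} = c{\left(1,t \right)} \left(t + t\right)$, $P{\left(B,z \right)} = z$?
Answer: $-557836$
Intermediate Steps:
$c{\left(D,F \right)} = -6 - 3 F$ ($c{\left(D,F \right)} = \left(2 + F\right) \left(-3\right) = -6 - 3 F$)
$H{\left(t \right)} = 2 t \left(-6 - 3 t\right)$ ($H{\left(t \right)} = \left(-6 - 3 t\right) \left(t + t\right) = \left(-6 - 3 t\right) 2 t = 2 t \left(-6 - 3 t\right)$)
$\left(- 992 H{\left(-18 \right)} + P{\left(33,-21 \right)}\right) - 2271991 = \left(- 992 \left(\left(-6\right) \left(-18\right) \left(2 - 18\right)\right) - 21\right) - 2271991 = \left(- 992 \left(\left(-6\right) \left(-18\right) \left(-16\right)\right) - 21\right) - 2271991 = \left(\left(-992\right) \left(-1728\right) - 21\right) - 2271991 = \left(1714176 - 21\right) - 2271991 = 1714155 - 2271991 = -557836$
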